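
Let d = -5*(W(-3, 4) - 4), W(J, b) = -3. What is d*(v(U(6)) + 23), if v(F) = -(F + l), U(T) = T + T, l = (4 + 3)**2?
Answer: -1330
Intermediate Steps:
l = 49 (l = 7**2 = 49)
U(T) = 2*T
v(F) = -49 - F (v(F) = -(F + 49) = -(49 + F) = -49 - F)
d = 35 (d = -5*(-3 - 4) = -5*(-7) = 35)
d*(v(U(6)) + 23) = 35*((-49 - 2*6) + 23) = 35*((-49 - 1*12) + 23) = 35*((-49 - 12) + 23) = 35*(-61 + 23) = 35*(-38) = -1330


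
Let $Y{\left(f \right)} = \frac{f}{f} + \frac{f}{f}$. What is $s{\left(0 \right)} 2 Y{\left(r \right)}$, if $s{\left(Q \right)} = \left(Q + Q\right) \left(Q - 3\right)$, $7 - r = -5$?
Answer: $0$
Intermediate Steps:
$r = 12$ ($r = 7 - -5 = 7 + 5 = 12$)
$s{\left(Q \right)} = 2 Q \left(-3 + Q\right)$
$Y{\left(f \right)} = 2$ ($Y{\left(f \right)} = 1 + 1 = 2$)
$s{\left(0 \right)} 2 Y{\left(r \right)} = 2 \cdot 0 \left(-3 + 0\right) 2 \cdot 2 = 2 \cdot 0 \left(-3\right) 2 \cdot 2 = 0 \cdot 2 \cdot 2 = 0 \cdot 2 = 0$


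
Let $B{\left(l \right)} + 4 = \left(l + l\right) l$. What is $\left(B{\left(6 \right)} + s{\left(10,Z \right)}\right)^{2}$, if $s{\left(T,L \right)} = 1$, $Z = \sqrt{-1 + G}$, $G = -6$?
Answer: $4761$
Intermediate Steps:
$Z = i \sqrt{7}$ ($Z = \sqrt{-1 - 6} = \sqrt{-7} = i \sqrt{7} \approx 2.6458 i$)
$B{\left(l \right)} = -4 + 2 l^{2}$ ($B{\left(l \right)} = -4 + \left(l + l\right) l = -4 + 2 l l = -4 + 2 l^{2}$)
$\left(B{\left(6 \right)} + s{\left(10,Z \right)}\right)^{2} = \left(\left(-4 + 2 \cdot 6^{2}\right) + 1\right)^{2} = \left(\left(-4 + 2 \cdot 36\right) + 1\right)^{2} = \left(\left(-4 + 72\right) + 1\right)^{2} = \left(68 + 1\right)^{2} = 69^{2} = 4761$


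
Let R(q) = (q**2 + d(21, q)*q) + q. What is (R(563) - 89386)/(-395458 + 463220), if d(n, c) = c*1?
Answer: 545115/67762 ≈ 8.0446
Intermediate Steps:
d(n, c) = c
R(q) = q + 2*q**2 (R(q) = (q**2 + q*q) + q = (q**2 + q**2) + q = 2*q**2 + q = q + 2*q**2)
(R(563) - 89386)/(-395458 + 463220) = (563*(1 + 2*563) - 89386)/(-395458 + 463220) = (563*(1 + 1126) - 89386)/67762 = (563*1127 - 89386)*(1/67762) = (634501 - 89386)*(1/67762) = 545115*(1/67762) = 545115/67762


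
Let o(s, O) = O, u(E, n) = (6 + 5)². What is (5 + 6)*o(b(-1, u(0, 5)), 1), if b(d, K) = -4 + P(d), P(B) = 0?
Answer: 11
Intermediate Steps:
u(E, n) = 121 (u(E, n) = 11² = 121)
b(d, K) = -4 (b(d, K) = -4 + 0 = -4)
(5 + 6)*o(b(-1, u(0, 5)), 1) = (5 + 6)*1 = 11*1 = 11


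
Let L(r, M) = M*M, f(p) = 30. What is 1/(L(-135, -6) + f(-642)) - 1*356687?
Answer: -23541341/66 ≈ -3.5669e+5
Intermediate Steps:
L(r, M) = M**2
1/(L(-135, -6) + f(-642)) - 1*356687 = 1/((-6)**2 + 30) - 1*356687 = 1/(36 + 30) - 356687 = 1/66 - 356687 = -23541341/66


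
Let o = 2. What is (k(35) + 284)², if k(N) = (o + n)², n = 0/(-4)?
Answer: 82944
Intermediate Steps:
n = 0 (n = 0*(-¼) = 0)
k(N) = 4 (k(N) = (2 + 0)² = 2² = 4)
(k(35) + 284)² = (4 + 284)² = 288² = 82944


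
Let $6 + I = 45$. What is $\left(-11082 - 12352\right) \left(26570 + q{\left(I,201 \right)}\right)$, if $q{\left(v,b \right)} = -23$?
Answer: $-622102398$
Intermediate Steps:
$I = 39$ ($I = -6 + 45 = 39$)
$\left(-11082 - 12352\right) \left(26570 + q{\left(I,201 \right)}\right) = \left(-11082 - 12352\right) \left(26570 - 23\right) = \left(-23434\right) 26547 = -622102398$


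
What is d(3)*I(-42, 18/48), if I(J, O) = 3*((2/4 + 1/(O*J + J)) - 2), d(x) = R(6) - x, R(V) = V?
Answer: -2103/154 ≈ -13.656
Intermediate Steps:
d(x) = 6 - x
I(J, O) = -9/2 + 3/(J + J*O) (I(J, O) = 3*((2*(¼) + 1/(J*O + J)) - 2) = 3*((½ + 1/(J + J*O)) - 2) = 3*(-3/2 + 1/(J + J*O)) = -9/2 + 3/(J + J*O))
d(3)*I(-42, 18/48) = (6 - 1*3)*((3/2)*(2 - 3*(-42) - 3*(-42)*18/48)/(-42*(1 + 18/48))) = (6 - 3)*((3/2)*(-1/42)*(2 + 126 - 3*(-42)*18*(1/48))/(1 + 18*(1/48))) = 3*((3/2)*(-1/42)*(2 + 126 - 3*(-42)*3/8)/(1 + 3/8)) = 3*((3/2)*(-1/42)*(2 + 126 + 189/4)/(11/8)) = 3*((3/2)*(-1/42)*(8/11)*(701/4)) = 3*(-701/154) = -2103/154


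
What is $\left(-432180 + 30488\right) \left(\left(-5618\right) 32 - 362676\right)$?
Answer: $217898628784$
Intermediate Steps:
$\left(-432180 + 30488\right) \left(\left(-5618\right) 32 - 362676\right) = - 401692 \left(-179776 - 362676\right) = \left(-401692\right) \left(-542452\right) = 217898628784$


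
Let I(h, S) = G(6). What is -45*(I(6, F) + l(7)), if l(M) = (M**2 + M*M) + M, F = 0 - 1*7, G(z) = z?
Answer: -4995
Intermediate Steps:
F = -7 (F = 0 - 7 = -7)
l(M) = M + 2*M**2 (l(M) = (M**2 + M**2) + M = 2*M**2 + M = M + 2*M**2)
I(h, S) = 6
-45*(I(6, F) + l(7)) = -45*(6 + 7*(1 + 2*7)) = -45*(6 + 7*(1 + 14)) = -45*(6 + 7*15) = -45*(6 + 105) = -45*111 = -4995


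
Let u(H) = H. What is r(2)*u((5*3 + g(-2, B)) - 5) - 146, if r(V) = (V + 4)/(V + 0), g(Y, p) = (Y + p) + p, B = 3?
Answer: -104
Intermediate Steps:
g(Y, p) = Y + 2*p
r(V) = (4 + V)/V
r(2)*u((5*3 + g(-2, B)) - 5) - 146 = ((4 + 2)/2)*((5*3 + (-2 + 2*3)) - 5) - 146 = ((½)*6)*((15 + (-2 + 6)) - 5) - 146 = 3*((15 + 4) - 5) - 146 = 3*(19 - 5) - 146 = 3*14 - 146 = 42 - 146 = -104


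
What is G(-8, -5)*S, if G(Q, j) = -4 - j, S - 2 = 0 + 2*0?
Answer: 2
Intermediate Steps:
S = 2 (S = 2 + (0 + 2*0) = 2 + (0 + 0) = 2 + 0 = 2)
G(-8, -5)*S = (-4 - 1*(-5))*2 = (-4 + 5)*2 = 1*2 = 2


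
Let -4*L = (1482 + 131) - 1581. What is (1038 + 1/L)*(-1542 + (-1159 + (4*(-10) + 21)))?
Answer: -2823020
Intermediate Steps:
L = -8 (L = -((1482 + 131) - 1581)/4 = -(1613 - 1581)/4 = -1/4*32 = -8)
(1038 + 1/L)*(-1542 + (-1159 + (4*(-10) + 21))) = (1038 + 1/(-8))*(-1542 + (-1159 + (4*(-10) + 21))) = (1038 - 1/8)*(-1542 + (-1159 + (-40 + 21))) = 8303*(-1542 + (-1159 - 19))/8 = 8303*(-1542 - 1178)/8 = (8303/8)*(-2720) = -2823020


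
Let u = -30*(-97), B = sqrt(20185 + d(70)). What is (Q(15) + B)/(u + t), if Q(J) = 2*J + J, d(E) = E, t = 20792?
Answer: 45/23702 + sqrt(20255)/23702 ≈ 0.0079031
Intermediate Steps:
Q(J) = 3*J
B = sqrt(20255) (B = sqrt(20185 + 70) = sqrt(20255) ≈ 142.32)
u = 2910
(Q(15) + B)/(u + t) = (3*15 + sqrt(20255))/(2910 + 20792) = (45 + sqrt(20255))/23702 = (45 + sqrt(20255))*(1/23702) = 45/23702 + sqrt(20255)/23702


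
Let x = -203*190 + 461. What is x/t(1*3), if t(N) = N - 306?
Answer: 12703/101 ≈ 125.77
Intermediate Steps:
t(N) = -306 + N
x = -38109 (x = -38570 + 461 = -38109)
x/t(1*3) = -38109/(-306 + 1*3) = -38109/(-306 + 3) = -38109/(-303) = -38109*(-1/303) = 12703/101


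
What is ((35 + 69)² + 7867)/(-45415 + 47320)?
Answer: 18683/1905 ≈ 9.8073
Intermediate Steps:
((35 + 69)² + 7867)/(-45415 + 47320) = (104² + 7867)/1905 = (10816 + 7867)*(1/1905) = 18683*(1/1905) = 18683/1905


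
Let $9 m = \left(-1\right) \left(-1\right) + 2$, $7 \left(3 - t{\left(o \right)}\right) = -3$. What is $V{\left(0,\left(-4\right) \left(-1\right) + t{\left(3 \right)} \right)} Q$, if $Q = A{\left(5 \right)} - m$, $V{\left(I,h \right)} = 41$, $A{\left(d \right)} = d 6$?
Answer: $\frac{3649}{3} \approx 1216.3$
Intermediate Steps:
$t{\left(o \right)} = \frac{24}{7}$ ($t{\left(o \right)} = 3 - - \frac{3}{7} = 3 + \frac{3}{7} = \frac{24}{7}$)
$m = \frac{1}{3}$ ($m = \frac{\left(-1\right) \left(-1\right) + 2}{9} = \frac{1 + 2}{9} = \frac{1}{9} \cdot 3 = \frac{1}{3} \approx 0.33333$)
$A{\left(d \right)} = 6 d$
$Q = \frac{89}{3}$ ($Q = 6 \cdot 5 - \frac{1}{3} = 30 - \frac{1}{3} = \frac{89}{3} \approx 29.667$)
$V{\left(0,\left(-4\right) \left(-1\right) + t{\left(3 \right)} \right)} Q = 41 \cdot \frac{89}{3} = \frac{3649}{3}$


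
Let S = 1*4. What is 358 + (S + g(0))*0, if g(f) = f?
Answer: 358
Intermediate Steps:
S = 4
358 + (S + g(0))*0 = 358 + (4 + 0)*0 = 358 + 4*0 = 358 + 0 = 358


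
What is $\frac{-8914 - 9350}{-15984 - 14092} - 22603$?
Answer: $- \frac{169947391}{7519} \approx -22602.0$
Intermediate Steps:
$\frac{-8914 - 9350}{-15984 - 14092} - 22603 = - \frac{18264}{-30076} - 22603 = \left(-18264\right) \left(- \frac{1}{30076}\right) - 22603 = \frac{4566}{7519} - 22603 = - \frac{169947391}{7519}$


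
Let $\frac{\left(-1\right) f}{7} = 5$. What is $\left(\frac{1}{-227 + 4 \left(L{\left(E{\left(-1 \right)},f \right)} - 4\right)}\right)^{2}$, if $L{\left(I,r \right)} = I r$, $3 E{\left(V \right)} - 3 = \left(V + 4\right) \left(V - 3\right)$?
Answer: $\frac{1}{31329} \approx 3.1919 \cdot 10^{-5}$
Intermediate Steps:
$f = -35$ ($f = \left(-7\right) 5 = -35$)
$E{\left(V \right)} = 1 + \frac{\left(-3 + V\right) \left(4 + V\right)}{3}$ ($E{\left(V \right)} = 1 + \frac{\left(V + 4\right) \left(V - 3\right)}{3} = 1 + \frac{\left(4 + V\right) \left(-3 + V\right)}{3} = 1 + \frac{\left(-3 + V\right) \left(4 + V\right)}{3}$)
$\left(\frac{1}{-227 + 4 \left(L{\left(E{\left(-1 \right)},f \right)} - 4\right)}\right)^{2} = \left(\frac{1}{-227 + 4 \left(\left(-3 + \frac{1}{3} \left(-1\right) + \frac{\left(-1\right)^{2}}{3}\right) \left(-35\right) - 4\right)}\right)^{2} = \left(\frac{1}{-227 + 4 \left(\left(-3 - \frac{1}{3} + \frac{1}{3} \cdot 1\right) \left(-35\right) - 4\right)}\right)^{2} = \left(\frac{1}{-227 + 4 \left(\left(-3 - \frac{1}{3} + \frac{1}{3}\right) \left(-35\right) - 4\right)}\right)^{2} = \left(\frac{1}{-227 + 4 \left(\left(-3\right) \left(-35\right) - 4\right)}\right)^{2} = \left(\frac{1}{-227 + 4 \left(105 - 4\right)}\right)^{2} = \left(\frac{1}{-227 + 4 \cdot 101}\right)^{2} = \left(\frac{1}{-227 + 404}\right)^{2} = \left(\frac{1}{177}\right)^{2} = \frac{1}{31329}$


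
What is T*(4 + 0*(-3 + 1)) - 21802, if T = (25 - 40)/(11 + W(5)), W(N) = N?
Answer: -87223/4 ≈ -21806.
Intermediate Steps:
T = -15/16 (T = (25 - 40)/(11 + 5) = -15/16 ≈ -0.93750)
T*(4 + 0*(-3 + 1)) - 21802 = -15*(4 + 0*(-3 + 1))/16 - 21802 = -15*(4 + 0*(-2))/16 - 21802 = -15*(4 + 0)/16 - 21802 = -15/16*4 - 21802 = -15/4 - 21802 = -87223/4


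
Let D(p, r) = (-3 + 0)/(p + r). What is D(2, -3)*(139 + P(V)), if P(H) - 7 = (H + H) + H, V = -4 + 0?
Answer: 402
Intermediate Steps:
V = -4
D(p, r) = -3/(p + r)
P(H) = 7 + 3*H (P(H) = 7 + ((H + H) + H) = 7 + (2*H + H) = 7 + 3*H)
D(2, -3)*(139 + P(V)) = (-3/(2 - 3))*(139 + (7 + 3*(-4))) = (-3/(-1))*(139 + (7 - 12)) = (-3*(-1))*(139 - 5) = 3*134 = 402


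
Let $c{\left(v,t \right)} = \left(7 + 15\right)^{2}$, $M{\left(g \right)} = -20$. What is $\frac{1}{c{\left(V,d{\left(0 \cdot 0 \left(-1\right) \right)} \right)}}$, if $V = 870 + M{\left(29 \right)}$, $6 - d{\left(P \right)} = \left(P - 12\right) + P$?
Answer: $\frac{1}{484} \approx 0.0020661$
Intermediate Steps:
$d{\left(P \right)} = 18 - 2 P$ ($d{\left(P \right)} = 6 - \left(\left(P - 12\right) + P\right) = 6 - \left(\left(-12 + P\right) + P\right) = 6 - \left(-12 + 2 P\right) = 18 - 2 P$)
$V = 850$ ($V = 870 - 20 = 850$)
$c{\left(v,t \right)} = 484$ ($c{\left(v,t \right)} = 22^{2} = 484$)
$\frac{1}{c{\left(V,d{\left(0 \cdot 0 \left(-1\right) \right)} \right)}} = \frac{1}{484}$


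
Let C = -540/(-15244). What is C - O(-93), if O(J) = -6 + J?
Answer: 377424/3811 ≈ 99.035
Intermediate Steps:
C = 135/3811 (C = -540*(-1/15244) = 135/3811 ≈ 0.035424)
C - O(-93) = 135/3811 - (-6 - 93) = 135/3811 - 1*(-99) = 135/3811 + 99 = 377424/3811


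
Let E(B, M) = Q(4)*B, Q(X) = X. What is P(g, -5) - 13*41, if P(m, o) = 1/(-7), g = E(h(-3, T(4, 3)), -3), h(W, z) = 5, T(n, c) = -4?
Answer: -3732/7 ≈ -533.14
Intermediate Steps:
E(B, M) = 4*B
g = 20 (g = 4*5 = 20)
P(m, o) = -⅐
P(g, -5) - 13*41 = -⅐ - 13*41 = -⅐ - 533 = -3732/7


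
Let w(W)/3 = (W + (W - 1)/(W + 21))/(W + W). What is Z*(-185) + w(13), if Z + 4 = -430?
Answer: 35488861/442 ≈ 80292.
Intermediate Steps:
Z = -434 (Z = -4 - 430 = -434)
w(W) = 3*(W + (-1 + W)/(21 + W))/(2*W) (w(W) = 3*((W + (W - 1)/(W + 21))/(W + W)) = 3*((W + (-1 + W)/(21 + W))/((2*W))) = 3*((W + (-1 + W)/(21 + W))*(1/(2*W))) = 3*((W + (-1 + W)/(21 + W))/(2*W)) = 3*(W + (-1 + W)/(21 + W))/(2*W))
Z*(-185) + w(13) = -434*(-185) + (3/2)*(-1 + 13² + 22*13)/(13*(21 + 13)) = 80290 + (3/2)*(1/13)*(-1 + 169 + 286)/34 = 80290 + (3/2)*(1/13)*(1/34)*454 = 80290 + 681/442 = 35488861/442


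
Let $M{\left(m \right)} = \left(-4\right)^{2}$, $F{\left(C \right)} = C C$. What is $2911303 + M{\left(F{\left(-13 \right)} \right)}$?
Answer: $2911319$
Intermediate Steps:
$F{\left(C \right)} = C^{2}$
$M{\left(m \right)} = 16$
$2911303 + M{\left(F{\left(-13 \right)} \right)} = 2911303 + 16 = 2911319$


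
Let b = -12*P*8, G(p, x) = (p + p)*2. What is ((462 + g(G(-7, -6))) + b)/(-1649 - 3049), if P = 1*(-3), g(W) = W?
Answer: -361/2349 ≈ -0.15368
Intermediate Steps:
G(p, x) = 4*p (G(p, x) = (2*p)*2 = 4*p)
P = -3
b = 288 (b = -12*(-3)*8 = 36*8 = 288)
((462 + g(G(-7, -6))) + b)/(-1649 - 3049) = ((462 + 4*(-7)) + 288)/(-1649 - 3049) = ((462 - 28) + 288)/(-4698) = (434 + 288)*(-1/4698) = 722*(-1/4698) = -361/2349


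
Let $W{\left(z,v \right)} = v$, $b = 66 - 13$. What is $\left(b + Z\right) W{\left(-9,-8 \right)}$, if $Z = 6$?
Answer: $-472$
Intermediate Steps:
$b = 53$
$\left(b + Z\right) W{\left(-9,-8 \right)} = \left(53 + 6\right) \left(-8\right) = 59 \left(-8\right) = -472$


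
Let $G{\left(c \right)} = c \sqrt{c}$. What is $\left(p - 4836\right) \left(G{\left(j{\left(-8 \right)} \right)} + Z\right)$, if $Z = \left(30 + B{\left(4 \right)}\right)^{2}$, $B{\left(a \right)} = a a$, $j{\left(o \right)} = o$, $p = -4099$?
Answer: $-18906460 + 142960 i \sqrt{2} \approx -1.8906 \cdot 10^{7} + 2.0218 \cdot 10^{5} i$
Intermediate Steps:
$B{\left(a \right)} = a^{2}$
$G{\left(c \right)} = c^{\frac{3}{2}}$
$Z = 2116$ ($Z = \left(30 + 4^{2}\right)^{2} = \left(30 + 16\right)^{2} = 46^{2} = 2116$)
$\left(p - 4836\right) \left(G{\left(j{\left(-8 \right)} \right)} + Z\right) = \left(-4099 - 4836\right) \left(\left(-8\right)^{\frac{3}{2}} + 2116\right) = - 8935 \left(- 16 i \sqrt{2} + 2116\right) = - 8935 \left(2116 - 16 i \sqrt{2}\right) = -18906460 + 142960 i \sqrt{2}$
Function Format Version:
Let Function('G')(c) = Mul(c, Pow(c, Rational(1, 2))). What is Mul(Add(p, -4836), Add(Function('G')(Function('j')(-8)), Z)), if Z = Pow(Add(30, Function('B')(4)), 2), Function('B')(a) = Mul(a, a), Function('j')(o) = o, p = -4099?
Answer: Add(-18906460, Mul(142960, I, Pow(2, Rational(1, 2)))) ≈ Add(-1.8906e+7, Mul(2.0218e+5, I))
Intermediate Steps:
Function('B')(a) = Pow(a, 2)
Function('G')(c) = Pow(c, Rational(3, 2))
Z = 2116 (Z = Pow(Add(30, Pow(4, 2)), 2) = Pow(Add(30, 16), 2) = Pow(46, 2) = 2116)
Mul(Add(p, -4836), Add(Function('G')(Function('j')(-8)), Z)) = Mul(Add(-4099, -4836), Add(Pow(-8, Rational(3, 2)), 2116)) = Mul(-8935, Add(Mul(-16, I, Pow(2, Rational(1, 2))), 2116)) = Mul(-8935, Add(2116, Mul(-16, I, Pow(2, Rational(1, 2))))) = Add(-18906460, Mul(142960, I, Pow(2, Rational(1, 2))))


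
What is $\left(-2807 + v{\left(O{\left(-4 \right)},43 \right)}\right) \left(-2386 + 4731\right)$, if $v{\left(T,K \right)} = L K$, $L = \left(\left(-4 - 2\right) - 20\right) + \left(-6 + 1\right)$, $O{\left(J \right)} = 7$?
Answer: $-9708300$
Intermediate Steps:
$L = -31$ ($L = \left(\left(-4 - 2\right) - 20\right) - 5 = \left(-6 - 20\right) - 5 = -26 - 5 = -31$)
$v{\left(T,K \right)} = - 31 K$
$\left(-2807 + v{\left(O{\left(-4 \right)},43 \right)}\right) \left(-2386 + 4731\right) = \left(-2807 - 1333\right) \left(-2386 + 4731\right) = \left(-2807 - 1333\right) 2345 = \left(-4140\right) 2345 = -9708300$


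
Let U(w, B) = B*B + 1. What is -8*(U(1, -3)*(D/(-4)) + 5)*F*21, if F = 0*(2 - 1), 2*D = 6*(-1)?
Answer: 0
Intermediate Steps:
U(w, B) = 1 + B² (U(w, B) = B² + 1 = 1 + B²)
D = -3 (D = (6*(-1))/2 = (½)*(-6) = -3)
F = 0 (F = 0*1 = 0)
-8*(U(1, -3)*(D/(-4)) + 5)*F*21 = -8*((1 + (-3)²)*(-3/(-4)) + 5)*0*21 = -8*((1 + 9)*(-3*(-¼)) + 5)*0*21 = -8*(10*(¾) + 5)*0*21 = -8*(15/2 + 5)*0*21 = -100*0*21 = -8*0*21 = 0*21 = 0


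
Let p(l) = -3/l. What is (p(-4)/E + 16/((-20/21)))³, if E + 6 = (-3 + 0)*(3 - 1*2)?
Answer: -1039509197/216000 ≈ -4812.5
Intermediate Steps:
E = -9 (E = -6 + (-3 + 0)*(3 - 1*2) = -6 - 3*(3 - 2) = -6 - 3*1 = -6 - 3 = -9)
(p(-4)/E + 16/((-20/21)))³ = (-3/(-4)/(-9) + 16/((-20/21)))³ = (-3*(-¼)*(-⅑) + 16/((-20*1/21)))³ = ((¾)*(-⅑) + 16/(-20/21))³ = (-1/12 + 16*(-21/20))³ = (-1/12 - 84/5)³ = (-1013/60)³ = -1039509197/216000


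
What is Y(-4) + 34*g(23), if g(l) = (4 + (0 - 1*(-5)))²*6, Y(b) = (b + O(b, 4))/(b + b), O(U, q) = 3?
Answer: 132193/8 ≈ 16524.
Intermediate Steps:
Y(b) = (3 + b)/(2*b) (Y(b) = (b + 3)/(b + b) = (3 + b)/((2*b)) = (3 + b)*(1/(2*b)) = (3 + b)/(2*b))
g(l) = 486 (g(l) = (4 + (0 + 5))²*6 = (4 + 5)²*6 = 9²*6 = 81*6 = 486)
Y(-4) + 34*g(23) = (½)*(3 - 4)/(-4) + 34*486 = (½)*(-¼)*(-1) + 16524 = ⅛ + 16524 = 132193/8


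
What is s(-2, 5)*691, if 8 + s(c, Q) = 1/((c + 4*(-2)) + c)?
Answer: -67027/12 ≈ -5585.6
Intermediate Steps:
s(c, Q) = -8 + 1/(-8 + 2*c) (s(c, Q) = -8 + 1/((c + 4*(-2)) + c) = -8 + 1/((c - 8) + c) = -8 + 1/((-8 + c) + c) = -8 + 1/(-8 + 2*c))
s(-2, 5)*691 = ((65 - 16*(-2))/(2*(-4 - 2)))*691 = ((½)*(65 + 32)/(-6))*691 = ((½)*(-⅙)*97)*691 = -97/12*691 = -67027/12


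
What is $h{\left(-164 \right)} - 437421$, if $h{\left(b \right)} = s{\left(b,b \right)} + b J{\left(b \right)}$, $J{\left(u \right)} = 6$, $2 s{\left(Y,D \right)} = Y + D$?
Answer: $-438569$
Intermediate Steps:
$s{\left(Y,D \right)} = \frac{D}{2} + \frac{Y}{2}$ ($s{\left(Y,D \right)} = \frac{Y + D}{2} = \frac{D + Y}{2} = \frac{D}{2} + \frac{Y}{2}$)
$h{\left(b \right)} = 7 b$ ($h{\left(b \right)} = \left(\frac{b}{2} + \frac{b}{2}\right) + b 6 = b + 6 b = 7 b$)
$h{\left(-164 \right)} - 437421 = 7 \left(-164\right) - 437421 = -1148 - 437421 = -438569$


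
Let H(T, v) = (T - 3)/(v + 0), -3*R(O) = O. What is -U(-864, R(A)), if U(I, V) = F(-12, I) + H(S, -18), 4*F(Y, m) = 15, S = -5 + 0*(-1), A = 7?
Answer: -151/36 ≈ -4.1944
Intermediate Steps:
R(O) = -O/3
S = -5 (S = -5 + 0 = -5)
H(T, v) = (-3 + T)/v
F(Y, m) = 15/4 (F(Y, m) = (¼)*15 = 15/4)
U(I, V) = 151/36 (U(I, V) = 15/4 + (-3 - 5)/(-18) = 15/4 - 1/18*(-8) = 15/4 + 4/9 = 151/36)
-U(-864, R(A)) = -1*151/36 = -151/36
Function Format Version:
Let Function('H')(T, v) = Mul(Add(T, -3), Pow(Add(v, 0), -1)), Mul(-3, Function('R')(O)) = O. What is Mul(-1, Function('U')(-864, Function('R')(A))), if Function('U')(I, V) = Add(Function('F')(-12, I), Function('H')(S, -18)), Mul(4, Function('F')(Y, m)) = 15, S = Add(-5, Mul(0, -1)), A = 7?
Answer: Rational(-151, 36) ≈ -4.1944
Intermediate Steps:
Function('R')(O) = Mul(Rational(-1, 3), O)
S = -5 (S = Add(-5, 0) = -5)
Function('H')(T, v) = Mul(Pow(v, -1), Add(-3, T)) (Function('H')(T, v) = Mul(Add(-3, T), Pow(v, -1)) = Mul(Pow(v, -1), Add(-3, T)))
Function('F')(Y, m) = Rational(15, 4) (Function('F')(Y, m) = Mul(Rational(1, 4), 15) = Rational(15, 4))
Function('U')(I, V) = Rational(151, 36) (Function('U')(I, V) = Add(Rational(15, 4), Mul(Pow(-18, -1), Add(-3, -5))) = Add(Rational(15, 4), Mul(Rational(-1, 18), -8)) = Add(Rational(15, 4), Rational(4, 9)) = Rational(151, 36))
Mul(-1, Function('U')(-864, Function('R')(A))) = Mul(-1, Rational(151, 36)) = Rational(-151, 36)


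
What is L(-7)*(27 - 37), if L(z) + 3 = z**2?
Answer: -460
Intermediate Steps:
L(z) = -3 + z**2
L(-7)*(27 - 37) = (-3 + (-7)**2)*(27 - 37) = (-3 + 49)*(-10) = 46*(-10) = -460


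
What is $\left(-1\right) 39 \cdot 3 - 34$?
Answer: $-151$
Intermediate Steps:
$\left(-1\right) 39 \cdot 3 - 34 = \left(-39\right) 3 - 34 = -117 - 34 = -151$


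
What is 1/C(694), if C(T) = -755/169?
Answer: -169/755 ≈ -0.22384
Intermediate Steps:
C(T) = -755/169 (C(T) = -755*1/169 = -755/169)
1/C(694) = 1/(-755/169) = -169/755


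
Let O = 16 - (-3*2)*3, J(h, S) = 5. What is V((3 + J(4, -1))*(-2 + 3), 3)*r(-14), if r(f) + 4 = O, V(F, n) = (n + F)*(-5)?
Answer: -1650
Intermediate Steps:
V(F, n) = -5*F - 5*n (V(F, n) = (F + n)*(-5) = -5*F - 5*n)
O = 34 (O = 16 - (-6)*3 = 16 - 1*(-18) = 16 + 18 = 34)
r(f) = 30 (r(f) = -4 + 34 = 30)
V((3 + J(4, -1))*(-2 + 3), 3)*r(-14) = (-5*(3 + 5)*(-2 + 3) - 5*3)*30 = (-40 - 15)*30 = -55*30 = -1650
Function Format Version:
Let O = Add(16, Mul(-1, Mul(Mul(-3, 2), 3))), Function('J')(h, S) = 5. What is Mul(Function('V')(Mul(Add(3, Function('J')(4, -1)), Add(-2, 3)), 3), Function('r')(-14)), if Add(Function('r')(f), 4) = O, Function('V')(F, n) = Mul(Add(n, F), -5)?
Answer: -1650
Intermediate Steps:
Function('V')(F, n) = Add(Mul(-5, F), Mul(-5, n)) (Function('V')(F, n) = Mul(Add(F, n), -5) = Add(Mul(-5, F), Mul(-5, n)))
O = 34 (O = Add(16, Mul(-1, Mul(-6, 3))) = Add(16, Mul(-1, -18)) = Add(16, 18) = 34)
Function('r')(f) = 30 (Function('r')(f) = Add(-4, 34) = 30)
Mul(Function('V')(Mul(Add(3, Function('J')(4, -1)), Add(-2, 3)), 3), Function('r')(-14)) = Mul(Add(Mul(-5, Mul(Add(3, 5), Add(-2, 3))), Mul(-5, 3)), 30) = Mul(Add(Mul(-5, Mul(8, 1)), -15), 30) = Mul(Add(Mul(-5, 8), -15), 30) = Mul(Add(-40, -15), 30) = Mul(-55, 30) = -1650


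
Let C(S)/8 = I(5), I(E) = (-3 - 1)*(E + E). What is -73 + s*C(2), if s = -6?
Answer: 1847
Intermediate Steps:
I(E) = -8*E
C(S) = -320 (C(S) = 8*(-8*5) = 8*(-40) = -320)
-73 + s*C(2) = -73 - 6*(-320) = -73 + 1920 = 1847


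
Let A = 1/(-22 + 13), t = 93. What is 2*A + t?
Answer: 835/9 ≈ 92.778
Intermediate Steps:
A = -⅑ (A = 1/(-9) = -⅑ ≈ -0.11111)
2*A + t = 2*(-⅑) + 93 = -2/9 + 93 = 835/9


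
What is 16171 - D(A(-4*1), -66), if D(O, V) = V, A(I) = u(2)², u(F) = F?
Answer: 16237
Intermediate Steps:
A(I) = 4 (A(I) = 2² = 4)
16171 - D(A(-4*1), -66) = 16171 - 1*(-66) = 16171 + 66 = 16237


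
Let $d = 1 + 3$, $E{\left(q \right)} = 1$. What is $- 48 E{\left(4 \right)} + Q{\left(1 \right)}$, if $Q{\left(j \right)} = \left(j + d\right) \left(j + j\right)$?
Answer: $-38$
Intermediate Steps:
$d = 4$
$Q{\left(j \right)} = 2 j \left(4 + j\right)$ ($Q{\left(j \right)} = \left(j + 4\right) \left(j + j\right) = \left(4 + j\right) 2 j = 2 j \left(4 + j\right)$)
$- 48 E{\left(4 \right)} + Q{\left(1 \right)} = \left(-48\right) 1 + 2 \cdot 1 \left(4 + 1\right) = -48 + 2 \cdot 1 \cdot 5 = -48 + 10 = -38$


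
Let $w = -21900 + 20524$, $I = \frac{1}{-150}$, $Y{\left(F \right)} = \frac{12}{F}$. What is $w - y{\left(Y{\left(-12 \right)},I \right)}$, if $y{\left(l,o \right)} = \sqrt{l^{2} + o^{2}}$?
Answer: $-1376 - \frac{\sqrt{22501}}{150} \approx -1377.0$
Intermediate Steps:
$I = - \frac{1}{150} \approx -0.0066667$
$w = -1376$
$w - y{\left(Y{\left(-12 \right)},I \right)} = -1376 - \sqrt{\left(\frac{12}{-12}\right)^{2} + \left(- \frac{1}{150}\right)^{2}} = -1376 - \sqrt{\left(12 \left(- \frac{1}{12}\right)\right)^{2} + \frac{1}{22500}} = -1376 - \sqrt{\left(-1\right)^{2} + \frac{1}{22500}} = -1376 - \sqrt{1 + \frac{1}{22500}} = -1376 - \sqrt{\frac{22501}{22500}} = -1376 - \frac{\sqrt{22501}}{150}$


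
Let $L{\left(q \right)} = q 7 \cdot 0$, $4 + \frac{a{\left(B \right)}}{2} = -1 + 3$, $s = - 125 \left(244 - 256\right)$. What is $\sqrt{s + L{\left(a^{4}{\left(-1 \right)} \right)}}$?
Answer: $10 \sqrt{15} \approx 38.73$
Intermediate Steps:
$s = 1500$ ($s = \left(-125\right) \left(-12\right) = 1500$)
$a{\left(B \right)} = -4$ ($a{\left(B \right)} = -8 + 2 \left(-1 + 3\right) = -8 + 2 \cdot 2 = -8 + 4 = -4$)
$L{\left(q \right)} = 0$ ($L{\left(q \right)} = 7 q 0 = 0$)
$\sqrt{s + L{\left(a^{4}{\left(-1 \right)} \right)}} = \sqrt{1500 + 0} = \sqrt{1500} = 10 \sqrt{15}$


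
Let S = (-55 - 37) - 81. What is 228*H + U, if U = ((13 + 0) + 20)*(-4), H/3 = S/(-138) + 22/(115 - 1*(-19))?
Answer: 1291014/1541 ≈ 837.78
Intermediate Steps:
S = -173 (S = -92 - 81 = -173)
H = 13109/3082 (H = 3*(-173/(-138) + 22/(115 - 1*(-19))) = 3*(-173*(-1/138) + 22/(115 + 19)) = 3*(173/138 + 22/134) = 3*(173/138 + 22*(1/134)) = 3*(173/138 + 11/67) = 3*(13109/9246) = 13109/3082 ≈ 4.2534)
U = -132 (U = (13 + 20)*(-4) = 33*(-4) = -132)
228*H + U = 228*(13109/3082) - 132 = 1494426/1541 - 132 = 1291014/1541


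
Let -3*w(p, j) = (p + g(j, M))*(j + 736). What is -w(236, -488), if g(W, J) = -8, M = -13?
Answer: 18848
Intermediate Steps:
w(p, j) = -(-8 + p)*(736 + j)/3 (w(p, j) = -(p - 8)*(j + 736)/3 = -(-8 + p)*(736 + j)/3)
-w(236, -488) = -(5888/3 - 736/3*236 + (8/3)*(-488) - ⅓*(-488)*236) = -(5888/3 - 173696/3 - 3904/3 + 115168/3) = -1*(-18848) = 18848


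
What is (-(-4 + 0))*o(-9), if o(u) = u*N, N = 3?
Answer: -108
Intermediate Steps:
o(u) = 3*u (o(u) = u*3 = 3*u)
(-(-4 + 0))*o(-9) = (-(-4 + 0))*(3*(-9)) = -1*(-4)*(-27) = 4*(-27) = -108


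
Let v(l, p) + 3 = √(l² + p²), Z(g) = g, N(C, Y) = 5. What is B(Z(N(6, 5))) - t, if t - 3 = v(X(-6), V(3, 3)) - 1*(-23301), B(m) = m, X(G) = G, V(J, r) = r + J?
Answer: -23296 - 6*√2 ≈ -23305.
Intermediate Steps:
V(J, r) = J + r
v(l, p) = -3 + √(l² + p²)
t = 23301 + 6*√2 (t = 3 + ((-3 + √((-6)² + (3 + 3)²)) - 1*(-23301)) = 3 + ((-3 + √(36 + 6²)) + 23301) = 3 + ((-3 + √(36 + 36)) + 23301) = 3 + ((-3 + √72) + 23301) = 3 + ((-3 + 6*√2) + 23301) = 3 + (23298 + 6*√2) = 23301 + 6*√2 ≈ 23310.)
B(Z(N(6, 5))) - t = 5 - (23301 + 6*√2) = 5 + (-23301 - 6*√2) = -23296 - 6*√2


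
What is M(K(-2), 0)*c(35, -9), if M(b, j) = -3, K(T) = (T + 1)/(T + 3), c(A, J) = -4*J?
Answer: -108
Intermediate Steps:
K(T) = (1 + T)/(3 + T)
M(K(-2), 0)*c(35, -9) = -(-12)*(-9) = -3*36 = -108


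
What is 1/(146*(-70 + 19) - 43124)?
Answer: -1/50570 ≈ -1.9775e-5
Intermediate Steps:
1/(146*(-70 + 19) - 43124) = 1/(146*(-51) - 43124) = 1/(-7446 - 43124) = 1/(-50570) = -1/50570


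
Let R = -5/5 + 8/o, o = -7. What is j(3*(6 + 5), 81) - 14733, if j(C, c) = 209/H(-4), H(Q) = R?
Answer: -222458/15 ≈ -14831.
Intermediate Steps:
R = -15/7 (R = -5/5 + 8/(-7) = -5*1/5 + 8*(-1/7) = -1 - 8/7 = -15/7 ≈ -2.1429)
H(Q) = -15/7
j(C, c) = -1463/15 (j(C, c) = 209/(-15/7) = 209*(-7/15) = -1463/15)
j(3*(6 + 5), 81) - 14733 = -1463/15 - 14733 = -222458/15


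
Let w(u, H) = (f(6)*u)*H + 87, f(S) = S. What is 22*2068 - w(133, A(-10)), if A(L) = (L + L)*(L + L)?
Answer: -273791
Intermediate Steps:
A(L) = 4*L² (A(L) = (2*L)*(2*L) = 4*L²)
w(u, H) = 87 + 6*H*u (w(u, H) = (6*u)*H + 87 = 6*H*u + 87 = 87 + 6*H*u)
22*2068 - w(133, A(-10)) = 22*2068 - (87 + 6*(4*(-10)²)*133) = 45496 - (87 + 6*(4*100)*133) = 45496 - (87 + 6*400*133) = 45496 - (87 + 319200) = 45496 - 1*319287 = 45496 - 319287 = -273791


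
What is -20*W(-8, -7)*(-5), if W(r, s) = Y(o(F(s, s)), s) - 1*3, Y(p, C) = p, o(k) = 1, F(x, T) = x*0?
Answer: -200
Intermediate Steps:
F(x, T) = 0
W(r, s) = -2 (W(r, s) = 1 - 1*3 = 1 - 3 = -2)
-20*W(-8, -7)*(-5) = -20*(-2)*(-5) = 40*(-5) = -200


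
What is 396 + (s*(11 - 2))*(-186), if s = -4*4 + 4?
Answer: 20484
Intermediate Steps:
s = -12 (s = -16 + 4 = -12)
396 + (s*(11 - 2))*(-186) = 396 - 12*(11 - 2)*(-186) = 396 - 12*9*(-186) = 396 - 108*(-186) = 396 + 20088 = 20484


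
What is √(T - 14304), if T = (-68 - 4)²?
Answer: 4*I*√570 ≈ 95.499*I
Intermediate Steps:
T = 5184 (T = (-72)² = 5184)
√(T - 14304) = √(5184 - 14304) = √(-9120) = 4*I*√570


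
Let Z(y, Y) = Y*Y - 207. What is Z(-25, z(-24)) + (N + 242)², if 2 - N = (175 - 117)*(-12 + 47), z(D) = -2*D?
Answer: 3191893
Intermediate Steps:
N = -2028 (N = 2 - (175 - 117)*(-12 + 47) = 2 - 58*35 = 2 - 1*2030 = 2 - 2030 = -2028)
Z(y, Y) = -207 + Y² (Z(y, Y) = Y² - 207 = -207 + Y²)
Z(-25, z(-24)) + (N + 242)² = (-207 + (-2*(-24))²) + (-2028 + 242)² = (-207 + 48²) + (-1786)² = (-207 + 2304) + 3189796 = 2097 + 3189796 = 3191893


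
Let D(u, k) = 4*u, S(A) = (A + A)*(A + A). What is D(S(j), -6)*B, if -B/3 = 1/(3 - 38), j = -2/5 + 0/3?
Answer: 192/875 ≈ 0.21943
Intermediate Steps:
j = -⅖ (j = -2*⅕ + 0*(⅓) = -⅖ + 0 = -⅖ ≈ -0.40000)
S(A) = 4*A² (S(A) = (2*A)*(2*A) = 4*A²)
B = 3/35 (B = -3/(3 - 38) = -3/(-35) = -3*(-1/35) = 3/35 ≈ 0.085714)
D(S(j), -6)*B = (4*(4*(-⅖)²))*(3/35) = (4*(4*(4/25)))*(3/35) = (4*(16/25))*(3/35) = (64/25)*(3/35) = 192/875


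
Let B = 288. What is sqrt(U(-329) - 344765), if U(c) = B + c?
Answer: I*sqrt(344806) ≈ 587.2*I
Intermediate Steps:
U(c) = 288 + c
sqrt(U(-329) - 344765) = sqrt((288 - 329) - 344765) = sqrt(-41 - 344765) = sqrt(-344806) = I*sqrt(344806)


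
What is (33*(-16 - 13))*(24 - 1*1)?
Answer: -22011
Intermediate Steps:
(33*(-16 - 13))*(24 - 1*1) = (33*(-29))*(24 - 1) = -957*23 = -22011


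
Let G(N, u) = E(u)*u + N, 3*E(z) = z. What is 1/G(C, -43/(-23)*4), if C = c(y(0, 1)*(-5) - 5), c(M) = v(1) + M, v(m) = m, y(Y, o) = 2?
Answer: 1587/7366 ≈ 0.21545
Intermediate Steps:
E(z) = z/3
c(M) = 1 + M
C = -14 (C = 1 + (2*(-5) - 5) = 1 + (-10 - 5) = 1 - 15 = -14)
G(N, u) = N + u²/3 (G(N, u) = (u/3)*u + N = u²/3 + N = N + u²/3)
1/G(C, -43/(-23)*4) = 1/(-14 + (-43/(-23)*4)²/3) = 1/(-14 + (-43*(-1/23)*4)²/3) = 1/(-14 + ((43/23)*4)²/3) = 1/(-14 + (172/23)²/3) = 1/(-14 + (⅓)*(29584/529)) = 1/(-14 + 29584/1587) = 1/(7366/1587) = 1587/7366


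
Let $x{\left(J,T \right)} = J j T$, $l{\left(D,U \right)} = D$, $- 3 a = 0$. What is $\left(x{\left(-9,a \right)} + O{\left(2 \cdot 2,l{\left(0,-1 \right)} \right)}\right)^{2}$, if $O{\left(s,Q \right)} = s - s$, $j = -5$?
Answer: $0$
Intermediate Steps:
$a = 0$ ($a = \left(- \frac{1}{3}\right) 0 = 0$)
$x{\left(J,T \right)} = - 5 J T$ ($x{\left(J,T \right)} = J \left(-5\right) T = - 5 J T$)
$O{\left(s,Q \right)} = 0$
$\left(x{\left(-9,a \right)} + O{\left(2 \cdot 2,l{\left(0,-1 \right)} \right)}\right)^{2} = \left(\left(-5\right) \left(-9\right) 0 + 0\right)^{2} = \left(0 + 0\right)^{2} = 0^{2} = 0$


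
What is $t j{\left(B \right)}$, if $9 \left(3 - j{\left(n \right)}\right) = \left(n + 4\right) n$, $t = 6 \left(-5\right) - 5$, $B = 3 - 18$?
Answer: $\frac{1610}{3} \approx 536.67$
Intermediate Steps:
$B = -15$ ($B = 3 - 18 = -15$)
$t = -35$ ($t = -30 - 5 = -35$)
$j{\left(n \right)} = 3 - \frac{n \left(4 + n\right)}{9}$ ($j{\left(n \right)} = 3 - \frac{\left(n + 4\right) n}{9} = 3 - \frac{\left(4 + n\right) n}{9} = 3 - \frac{n \left(4 + n\right)}{9}$)
$t j{\left(B \right)} = - 35 \left(3 - - \frac{20}{3} - \frac{\left(-15\right)^{2}}{9}\right) = - 35 \left(3 + \frac{20}{3} - 25\right) = \left(-35\right) \left(- \frac{46}{3}\right) = \frac{1610}{3}$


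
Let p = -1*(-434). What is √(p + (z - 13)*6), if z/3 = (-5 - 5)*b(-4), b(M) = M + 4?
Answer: 2*√89 ≈ 18.868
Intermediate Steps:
b(M) = 4 + M
z = 0 (z = 3*((-5 - 5)*(4 - 4)) = 3*(-10*0) = 3*0 = 0)
p = 434
√(p + (z - 13)*6) = √(434 + (0 - 13)*6) = √(434 - 13*6) = √(434 - 78) = √356 = 2*√89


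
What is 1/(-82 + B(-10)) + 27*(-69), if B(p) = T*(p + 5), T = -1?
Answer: -143452/77 ≈ -1863.0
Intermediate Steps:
B(p) = -5 - p (B(p) = -(p + 5) = -(5 + p) = -5 - p)
1/(-82 + B(-10)) + 27*(-69) = 1/(-82 + (-5 - 1*(-10))) + 27*(-69) = 1/(-82 + (-5 + 10)) - 1863 = 1/(-82 + 5) - 1863 = 1/(-77) - 1863 = -1/77 - 1863 = -143452/77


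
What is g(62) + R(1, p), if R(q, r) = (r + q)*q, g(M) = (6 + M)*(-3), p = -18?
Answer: -221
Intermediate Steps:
g(M) = -18 - 3*M
R(q, r) = q*(q + r) (R(q, r) = (q + r)*q = q*(q + r))
g(62) + R(1, p) = (-18 - 3*62) + 1*(1 - 18) = (-18 - 186) + 1*(-17) = -204 - 17 = -221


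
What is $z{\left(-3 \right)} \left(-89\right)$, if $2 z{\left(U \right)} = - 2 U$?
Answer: $-267$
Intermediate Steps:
$z{\left(U \right)} = - U$ ($z{\left(U \right)} = \frac{\left(-2\right) U}{2} = - U$)
$z{\left(-3 \right)} \left(-89\right) = \left(-1\right) \left(-3\right) \left(-89\right) = 3 \left(-89\right) = -267$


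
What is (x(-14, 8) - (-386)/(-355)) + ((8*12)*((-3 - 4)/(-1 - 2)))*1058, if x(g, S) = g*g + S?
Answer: 84204194/355 ≈ 2.3720e+5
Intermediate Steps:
x(g, S) = S + g**2 (x(g, S) = g**2 + S = S + g**2)
(x(-14, 8) - (-386)/(-355)) + ((8*12)*((-3 - 4)/(-1 - 2)))*1058 = ((8 + (-14)**2) - (-386)/(-355)) + ((8*12)*((-3 - 4)/(-1 - 2)))*1058 = ((8 + 196) - (-386)*(-1)/355) + (96*(-7/(-3)))*1058 = (204 - 1*386/355) + (96*(-7*(-1/3)))*1058 = (204 - 386/355) + (96*(7/3))*1058 = 72034/355 + 224*1058 = 72034/355 + 236992 = 84204194/355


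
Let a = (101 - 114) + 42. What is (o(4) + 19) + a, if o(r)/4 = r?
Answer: 64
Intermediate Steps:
a = 29 (a = -13 + 42 = 29)
o(r) = 4*r
(o(4) + 19) + a = (4*4 + 19) + 29 = (16 + 19) + 29 = 35 + 29 = 64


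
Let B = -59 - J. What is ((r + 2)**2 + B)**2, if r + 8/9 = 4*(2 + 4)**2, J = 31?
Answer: 2884379135716/6561 ≈ 4.3962e+8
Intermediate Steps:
r = 1288/9 (r = -8/9 + 4*(2 + 4)**2 = -8/9 + 4*6**2 = -8/9 + 4*36 = -8/9 + 144 = 1288/9 ≈ 143.11)
B = -90 (B = -59 - 1*31 = -59 - 31 = -90)
((r + 2)**2 + B)**2 = ((1288/9 + 2)**2 - 90)**2 = ((1306/9)**2 - 90)**2 = (1705636/81 - 90)**2 = (1698346/81)**2 = 2884379135716/6561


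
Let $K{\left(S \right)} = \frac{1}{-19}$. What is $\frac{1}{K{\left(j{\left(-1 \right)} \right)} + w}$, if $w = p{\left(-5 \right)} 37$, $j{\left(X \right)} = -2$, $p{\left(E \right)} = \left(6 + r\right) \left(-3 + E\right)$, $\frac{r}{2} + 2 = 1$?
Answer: $- \frac{19}{22497} \approx -0.00084456$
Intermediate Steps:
$r = -2$ ($r = -4 + 2 \cdot 1 = -4 + 2 = -2$)
$p{\left(E \right)} = -12 + 4 E$ ($p{\left(E \right)} = \left(6 - 2\right) \left(-3 + E\right) = 4 \left(-3 + E\right) = -12 + 4 E$)
$K{\left(S \right)} = - \frac{1}{19}$
$w = -1184$ ($w = \left(-12 + 4 \left(-5\right)\right) 37 = \left(-12 - 20\right) 37 = \left(-32\right) 37 = -1184$)
$\frac{1}{K{\left(j{\left(-1 \right)} \right)} + w} = \frac{1}{- \frac{1}{19} - 1184} = \frac{1}{- \frac{22497}{19}} = - \frac{19}{22497}$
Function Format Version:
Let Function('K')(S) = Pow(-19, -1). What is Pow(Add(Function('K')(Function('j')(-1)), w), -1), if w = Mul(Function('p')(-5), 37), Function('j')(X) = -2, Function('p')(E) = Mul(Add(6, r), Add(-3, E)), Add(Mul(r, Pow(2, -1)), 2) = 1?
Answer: Rational(-19, 22497) ≈ -0.00084456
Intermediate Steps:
r = -2 (r = Add(-4, Mul(2, 1)) = Add(-4, 2) = -2)
Function('p')(E) = Add(-12, Mul(4, E)) (Function('p')(E) = Mul(Add(6, -2), Add(-3, E)) = Mul(4, Add(-3, E)) = Add(-12, Mul(4, E)))
Function('K')(S) = Rational(-1, 19)
w = -1184 (w = Mul(Add(-12, Mul(4, -5)), 37) = Mul(Add(-12, -20), 37) = Mul(-32, 37) = -1184)
Pow(Add(Function('K')(Function('j')(-1)), w), -1) = Pow(Add(Rational(-1, 19), -1184), -1) = Pow(Rational(-22497, 19), -1) = Rational(-19, 22497)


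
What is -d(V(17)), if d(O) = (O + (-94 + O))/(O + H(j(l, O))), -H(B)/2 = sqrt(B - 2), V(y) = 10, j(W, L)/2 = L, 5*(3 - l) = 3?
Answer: 185/7 + 111*sqrt(2)/7 ≈ 48.854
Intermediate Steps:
l = 12/5 (l = 3 - 1/5*3 = 3 - 3/5 = 12/5 ≈ 2.4000)
j(W, L) = 2*L
H(B) = -2*sqrt(-2 + B) (H(B) = -2*sqrt(B - 2) = -2*sqrt(-2 + B))
d(O) = (-94 + 2*O)/(O - 2*sqrt(-2 + 2*O)) (d(O) = (O + (-94 + O))/(O - 2*sqrt(-2 + 2*O)) = (-94 + 2*O)/(O - 2*sqrt(-2 + 2*O)))
-d(V(17)) = -2*(-47 + 10)/(10 - 2*sqrt(2)*sqrt(-1 + 10)) = -2*(-37)/(10 - 2*sqrt(2)*sqrt(9)) = -2*(-37)/(10 - 2*sqrt(2)*3) = -2*(-37)/(10 - 6*sqrt(2)) = -(-74)/(10 - 6*sqrt(2)) = 74/(10 - 6*sqrt(2))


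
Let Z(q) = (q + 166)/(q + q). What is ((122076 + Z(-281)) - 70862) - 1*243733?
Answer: -108195563/562 ≈ -1.9252e+5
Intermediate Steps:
Z(q) = (166 + q)/(2*q) (Z(q) = (166 + q)/((2*q)) = (166 + q)*(1/(2*q)) = (166 + q)/(2*q))
((122076 + Z(-281)) - 70862) - 1*243733 = ((122076 + (½)*(166 - 281)/(-281)) - 70862) - 1*243733 = ((122076 + (½)*(-1/281)*(-115)) - 70862) - 243733 = ((122076 + 115/562) - 70862) - 243733 = (68606827/562 - 70862) - 243733 = 28782383/562 - 243733 = -108195563/562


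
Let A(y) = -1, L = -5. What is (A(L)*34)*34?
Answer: -1156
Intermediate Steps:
(A(L)*34)*34 = -1*34*34 = -34*34 = -1156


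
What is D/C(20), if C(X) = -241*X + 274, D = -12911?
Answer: 12911/4546 ≈ 2.8401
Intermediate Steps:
C(X) = 274 - 241*X
D/C(20) = -12911/(274 - 241*20) = -12911/(274 - 4820) = -12911/(-4546) = -12911*(-1/4546) = 12911/4546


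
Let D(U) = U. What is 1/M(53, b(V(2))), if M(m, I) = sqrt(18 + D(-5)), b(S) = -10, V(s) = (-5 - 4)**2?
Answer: sqrt(13)/13 ≈ 0.27735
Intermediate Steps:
V(s) = 81 (V(s) = (-9)**2 = 81)
M(m, I) = sqrt(13) (M(m, I) = sqrt(18 - 5) = sqrt(13))
1/M(53, b(V(2))) = 1/(sqrt(13)) = sqrt(13)/13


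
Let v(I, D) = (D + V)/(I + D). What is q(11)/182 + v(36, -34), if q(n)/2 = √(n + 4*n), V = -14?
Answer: -24 + √55/91 ≈ -23.919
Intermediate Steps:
v(I, D) = (-14 + D)/(D + I) (v(I, D) = (D - 14)/(I + D) = (-14 + D)/(D + I))
q(n) = 2*√5*√n (q(n) = 2*√(n + 4*n) = 2*√(5*n) = 2*(√5*√n) = 2*√5*√n)
q(11)/182 + v(36, -34) = (2*√5*√11)/182 + (-14 - 34)/(-34 + 36) = (2*√55)/182 - 48/2 = √55/91 + (½)*(-48) = √55/91 - 24 = -24 + √55/91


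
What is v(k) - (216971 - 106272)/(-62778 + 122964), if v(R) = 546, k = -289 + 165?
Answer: 32750857/60186 ≈ 544.16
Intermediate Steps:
k = -124
v(k) - (216971 - 106272)/(-62778 + 122964) = 546 - (216971 - 106272)/(-62778 + 122964) = 546 - 110699/60186 = 32750857/60186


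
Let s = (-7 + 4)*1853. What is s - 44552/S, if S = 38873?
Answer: -216139559/38873 ≈ -5560.1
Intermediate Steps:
s = -5559 (s = -3*1853 = -5559)
s - 44552/S = -5559 - 44552/38873 = -216139559/38873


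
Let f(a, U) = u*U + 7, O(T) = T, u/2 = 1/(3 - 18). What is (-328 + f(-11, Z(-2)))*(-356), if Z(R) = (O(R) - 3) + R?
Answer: 1709156/15 ≈ 1.1394e+5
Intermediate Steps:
u = -2/15 (u = 2/(3 - 18) = 2/(-15) = 2*(-1/15) = -2/15 ≈ -0.13333)
Z(R) = -3 + 2*R (Z(R) = (R - 3) + R = (-3 + R) + R = -3 + 2*R)
f(a, U) = 7 - 2*U/15 (f(a, U) = -2*U/15 + 7 = 7 - 2*U/15)
(-328 + f(-11, Z(-2)))*(-356) = (-328 + (7 - 2*(-3 + 2*(-2))/15))*(-356) = (-328 + (7 - 2*(-3 - 4)/15))*(-356) = (-328 + (7 - 2/15*(-7)))*(-356) = (-328 + (7 + 14/15))*(-356) = (-328 + 119/15)*(-356) = -4801/15*(-356) = 1709156/15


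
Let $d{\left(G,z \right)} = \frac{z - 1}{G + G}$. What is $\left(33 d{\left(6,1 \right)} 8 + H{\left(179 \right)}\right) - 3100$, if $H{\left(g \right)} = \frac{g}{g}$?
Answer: $-3099$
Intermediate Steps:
$d{\left(G,z \right)} = \frac{-1 + z}{2 G}$
$H{\left(g \right)} = 1$
$\left(33 d{\left(6,1 \right)} 8 + H{\left(179 \right)}\right) - 3100 = \left(33 \frac{-1 + 1}{2 \cdot 6} \cdot 8 + 1\right) - 3100 = \left(33 \cdot \frac{1}{2} \cdot \frac{1}{6} \cdot 0 \cdot 8 + 1\right) - 3100 = \left(33 \cdot 0 \cdot 8 + 1\right) - 3100 = \left(0 \cdot 8 + 1\right) - 3100 = \left(0 + 1\right) - 3100 = 1 - 3100 = -3099$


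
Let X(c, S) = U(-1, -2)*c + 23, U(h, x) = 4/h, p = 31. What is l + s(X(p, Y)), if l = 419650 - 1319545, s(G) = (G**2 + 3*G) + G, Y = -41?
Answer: -890098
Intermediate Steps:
X(c, S) = 23 - 4*c (X(c, S) = (4/(-1))*c + 23 = (4*(-1))*c + 23 = -4*c + 23 = 23 - 4*c)
s(G) = G**2 + 4*G
l = -899895
l + s(X(p, Y)) = -899895 + (23 - 4*31)*(4 + (23 - 4*31)) = -899895 + (23 - 124)*(4 + (23 - 124)) = -899895 - 101*(4 - 101) = -899895 - 101*(-97) = -899895 + 9797 = -890098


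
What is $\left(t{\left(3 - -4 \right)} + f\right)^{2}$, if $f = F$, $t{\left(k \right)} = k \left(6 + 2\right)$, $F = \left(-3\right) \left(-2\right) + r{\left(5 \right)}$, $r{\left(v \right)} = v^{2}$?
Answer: $7569$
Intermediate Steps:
$F = 31$ ($F = \left(-3\right) \left(-2\right) + 5^{2} = 6 + 25 = 31$)
$t{\left(k \right)} = 8 k$ ($t{\left(k \right)} = k 8 = 8 k$)
$f = 31$
$\left(t{\left(3 - -4 \right)} + f\right)^{2} = \left(8 \left(3 - -4\right) + 31\right)^{2} = \left(8 \left(3 + 4\right) + 31\right)^{2} = \left(8 \cdot 7 + 31\right)^{2} = \left(56 + 31\right)^{2} = 87^{2} = 7569$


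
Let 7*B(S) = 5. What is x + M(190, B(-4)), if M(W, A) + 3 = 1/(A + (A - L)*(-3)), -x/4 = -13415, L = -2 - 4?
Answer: 7297345/136 ≈ 53657.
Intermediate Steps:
L = -6
B(S) = 5/7 (B(S) = (1/7)*5 = 5/7)
x = 53660 (x = -4*(-13415) = 53660)
M(W, A) = -3 + 1/(-18 - 2*A) (M(W, A) = -3 + 1/(A + (A - 1*(-6))*(-3)) = -3 + 1/(A + (A + 6)*(-3)) = -3 + 1/(A + (6 + A)*(-3)) = -3 + 1/(A + (-18 - 3*A)) = -3 + 1/(-18 - 2*A))
x + M(190, B(-4)) = 53660 + (-55 - 6*5/7)/(2*(9 + 5/7)) = 53660 + (-55 - 30/7)/(2*(68/7)) = 53660 + (1/2)*(7/68)*(-415/7) = 53660 - 415/136 = 7297345/136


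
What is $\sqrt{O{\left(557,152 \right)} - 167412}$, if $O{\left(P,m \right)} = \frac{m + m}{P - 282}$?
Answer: $\frac{2 i \sqrt{126604489}}{55} \approx 409.16 i$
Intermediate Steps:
$O{\left(P,m \right)} = \frac{2 m}{-282 + P}$
$\sqrt{O{\left(557,152 \right)} - 167412} = \sqrt{2 \cdot 152 \frac{1}{-282 + 557} - 167412} = \sqrt{2 \cdot 152 \cdot \frac{1}{275} - 167412} = \sqrt{\frac{304}{275} - 167412} = \sqrt{- \frac{46037996}{275}} = \frac{2 i \sqrt{126604489}}{55}$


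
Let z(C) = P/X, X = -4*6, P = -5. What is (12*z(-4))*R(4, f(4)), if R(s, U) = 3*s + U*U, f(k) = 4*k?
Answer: 670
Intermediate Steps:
X = -24
R(s, U) = U**2 + 3*s (R(s, U) = 3*s + U**2 = U**2 + 3*s)
z(C) = 5/24 (z(C) = -5/(-24) = -5*(-1/24) = 5/24)
(12*z(-4))*R(4, f(4)) = (12*(5/24))*((4*4)**2 + 3*4) = 5*(16**2 + 12)/2 = 5*(256 + 12)/2 = (5/2)*268 = 670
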